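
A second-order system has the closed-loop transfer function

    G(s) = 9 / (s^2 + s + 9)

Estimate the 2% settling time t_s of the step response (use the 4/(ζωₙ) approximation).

t_s ≈ 8 s

Comparing s^2 + s + 9 to s^2 + 2ζωₙs + ωₙ²: ωₙ = 3 rad/s and ζ = 1/(2·3) ≈ 0.1667.
ζωₙ = 1/2 = 0.5, so t_s ≈ 4/(ζωₙ) = 4/0.5 = 8 s.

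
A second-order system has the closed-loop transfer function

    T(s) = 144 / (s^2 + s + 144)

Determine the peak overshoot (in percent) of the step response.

Comparing s^2 + s + 144 to s^2 + 2ζωₙs + ωₙ²: ωₙ = 12 rad/s and ζ = 1/(2·12) ≈ 0.04167.
%OS = 100·exp(−πζ/√(1−ζ²)) = 100·exp(−π·0.04167/√(1−0.04167²)) ≈ 87.7%.

%OS ≈ 87.7%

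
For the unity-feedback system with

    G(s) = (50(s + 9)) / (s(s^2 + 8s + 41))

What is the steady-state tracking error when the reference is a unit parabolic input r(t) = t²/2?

e_ss = ∞

G(s) has one pole at the origin.
This is a Type 1 system; Ka = lim_{s→0} s^2·G(s) = 0, so the steady-state error for a parabola input is infinite.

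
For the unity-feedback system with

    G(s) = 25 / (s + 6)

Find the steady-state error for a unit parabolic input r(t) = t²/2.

G(s) has no poles at the origin.
This is a Type 0 system; Ka = lim_{s→0} s^2·G(s) = 0, so the steady-state error for a parabola input is infinite.

e_ss = ∞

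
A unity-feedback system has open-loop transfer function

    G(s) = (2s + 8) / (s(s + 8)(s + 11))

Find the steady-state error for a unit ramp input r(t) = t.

G(s) has one pole at the origin.
This is a Type 1 system. Kv = lim_{s→0} s·G(s) = 8/88 = 1/11.
e_ss = 1/Kv = 1/(1/11) = 11.

e_ss = 11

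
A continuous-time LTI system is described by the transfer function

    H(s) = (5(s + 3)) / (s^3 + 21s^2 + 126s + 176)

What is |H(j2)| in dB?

Substitute s = j2: numerator = 15 + j10, denominator = 92 + j244.
|H(j2)| = |15 + j10| / |92 + j244| = 18.028 / 260.77 ≈ 0.06913.
In decibels: 20·log₁₀(0.06913) ≈ -23.2 dB.

|H(j2)|_dB ≈ -23.2 dB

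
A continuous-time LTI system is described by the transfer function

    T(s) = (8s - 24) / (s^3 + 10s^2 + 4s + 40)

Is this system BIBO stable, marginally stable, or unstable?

The denominator s^3 + 10s^2 + 4s + 40 factors as (s^2 + 4)(s + 10), giving poles at s = ±2j, -10.
Since the simple pole(s) at s = ±2j lie on the jω-axis with none in the right half-plane, the system is marginally stable.

marginally stable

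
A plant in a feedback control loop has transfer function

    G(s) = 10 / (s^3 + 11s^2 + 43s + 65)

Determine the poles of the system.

The poles are the roots of the denominator s^3 + 11s^2 + 43s + 65 = 0.
Trying s = -5: the polynomial evaluates to 0, so (s + 5) is a factor.
Dividing out leaves s^2 + 6s + 13 = 0.
The quadratic formula then gives s = -3 ± 2j.

s = -3 ± 2j, -5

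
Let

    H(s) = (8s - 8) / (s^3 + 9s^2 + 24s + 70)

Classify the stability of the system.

The denominator s^3 + 9s^2 + 24s + 70 factors as (s^2 + 2s + 10)(s + 7), giving poles at s = -1 ± 3j, -7.
Since all poles lie strictly in the left half-plane, the system is stable.

stable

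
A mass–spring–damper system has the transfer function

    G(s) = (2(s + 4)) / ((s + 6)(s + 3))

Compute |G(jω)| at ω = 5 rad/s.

|G(j5)| ≈ 0.2812

Substitute s = j5: numerator = 8 + j10, denominator = -7 + j45.
|G(j5)| = |8 + j10| / |-7 + j45| = 12.806 / 45.541 ≈ 0.2812.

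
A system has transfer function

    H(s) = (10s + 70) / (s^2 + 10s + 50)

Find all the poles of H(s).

s = -5 ± 5j

The poles are the roots of the denominator s^2 + 10s + 50 = 0.
Using the quadratic formula: s = (-10 ± √(-100))/2 = -5 ± 5j.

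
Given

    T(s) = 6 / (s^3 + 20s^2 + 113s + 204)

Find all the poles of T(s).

s = -4 + j, -4 - j, -12

The poles are the roots of the denominator s^3 + 20s^2 + 113s + 204 = 0.
Trying s = -12: the polynomial evaluates to 0, so (s + 12) is a factor.
Dividing out leaves s^2 + 8s + 17 = 0.
The quadratic formula then gives s = -4 ± 1j.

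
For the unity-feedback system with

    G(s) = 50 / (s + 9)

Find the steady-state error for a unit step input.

e_ss = 0.1525

G(s) has no poles at the origin.
This is a Type 0 system. Kp = lim_{s→0} G(s) = 50/9.
e_ss = 1/(1 + Kp) = 1/(1 + 50/9) = 9/59 ≈ 0.1525.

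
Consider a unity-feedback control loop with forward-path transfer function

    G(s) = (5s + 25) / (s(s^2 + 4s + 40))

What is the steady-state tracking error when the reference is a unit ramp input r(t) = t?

G(s) has one pole at the origin.
This is a Type 1 system. Kv = lim_{s→0} s·G(s) = 25/40 = 5/8.
e_ss = 1/Kv = 1/(5/8) = 8/5 ≈ 1.600.

e_ss = 1.600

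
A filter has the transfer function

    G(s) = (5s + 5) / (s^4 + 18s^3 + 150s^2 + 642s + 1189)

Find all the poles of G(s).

s = -4 ± 5j, -5 ± 2j

The poles are the roots of the denominator s^4 + 18s^3 + 150s^2 + 642s + 1189 = 0.
No real roots exist; factor into two real quadratics: (s^2 + 8s + 41)(s^2 + 10s + 29) = 0.
Each quadratic gives a conjugate pair via the quadratic formula.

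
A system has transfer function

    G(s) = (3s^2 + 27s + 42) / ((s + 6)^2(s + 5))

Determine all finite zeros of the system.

s = -2, -7

Set the numerator to zero: 3s^2 + 27s + 42 = 0, i.e. 3·(s^2 + 9s + 14) = 0.
Factoring: (s + 2)(s + 7) = 0.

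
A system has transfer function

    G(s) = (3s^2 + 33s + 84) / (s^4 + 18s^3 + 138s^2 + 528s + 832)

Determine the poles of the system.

The poles are the roots of the denominator s^4 + 18s^3 + 138s^2 + 528s + 832 = 0.
No real roots exist; factor into two real quadratics: (s^2 + 8s + 32)(s^2 + 10s + 26) = 0.
Each quadratic gives a conjugate pair via the quadratic formula.

s = -4 + 4j, -4 - 4j, -5 + j, -5 - j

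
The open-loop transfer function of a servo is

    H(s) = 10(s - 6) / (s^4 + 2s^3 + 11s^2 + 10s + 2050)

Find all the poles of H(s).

The poles are the roots of the denominator s^4 + 2s^3 + 11s^2 + 10s + 2050 = 0.
No real roots exist; factor into two real quadratics: (s^2 + 10s + 50)(s^2 - 8s + 41) = 0.
Each quadratic gives a conjugate pair via the quadratic formula.

s = -5 + 5j, -5 - 5j, 4 + 5j, 4 - 5j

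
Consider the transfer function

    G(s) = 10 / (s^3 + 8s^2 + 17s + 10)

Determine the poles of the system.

The poles are the roots of the denominator s^3 + 8s^2 + 17s + 10 = 0.
Trying s = -5: the polynomial evaluates to 0, so (s + 5) is a factor.
Dividing out leaves s^2 + 3s + 2 = 0.
Factoring the quadratic: (s + 2)(s + 1) = 0.

s = -5, -2, -1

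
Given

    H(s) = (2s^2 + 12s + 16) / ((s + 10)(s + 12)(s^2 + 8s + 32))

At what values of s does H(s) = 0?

s = -2, -4

Set the numerator to zero: 2s^2 + 12s + 16 = 0, i.e. 2·(s^2 + 6s + 8) = 0.
Factoring: (s + 2)(s + 4) = 0.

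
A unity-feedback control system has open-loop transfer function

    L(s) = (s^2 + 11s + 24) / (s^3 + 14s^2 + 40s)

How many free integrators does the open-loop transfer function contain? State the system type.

Type 1

Factor s from the denominator: s^3 + 14s^2 + 40s = s·(s^2 + 14s + 40).
There is 1 pole at the origin, so the system is Type 1.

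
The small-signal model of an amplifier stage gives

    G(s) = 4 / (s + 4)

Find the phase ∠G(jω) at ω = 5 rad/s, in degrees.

At s = j5: numerator = 4, denominator = 4 + j5.
∠G = ∠num − ∠den = 0° − (51.340°) = -51.34°.

∠G(j5) ≈ -51.34°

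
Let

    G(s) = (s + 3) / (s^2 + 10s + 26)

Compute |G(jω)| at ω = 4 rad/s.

|G(j4)| ≈ 0.1213

Substitute s = j4: numerator = 3 + j4, denominator = 10 + j40.
|G(j4)| = |3 + j4| / |10 + j40| = 5 / 41.231 ≈ 0.1213.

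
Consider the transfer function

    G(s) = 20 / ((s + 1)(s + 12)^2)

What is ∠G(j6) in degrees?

∠G(j6) ≈ -133.7°

At s = j6: numerator = 20, denominator = -756 + j792.
∠G = ∠num − ∠den = 0° − (133.67°) = -133.7°.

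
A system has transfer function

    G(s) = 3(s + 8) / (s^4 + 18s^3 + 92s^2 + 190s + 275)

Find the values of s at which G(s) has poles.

The poles are the roots of the denominator s^4 + 18s^3 + 92s^2 + 190s + 275 = 0.
Trying s = -5: the polynomial evaluates to 0, so (s + 5) is a factor.
Dividing out leaves s^3 + 13s^2 + 27s + 55 = 0.
This factors further as (s^2 + 2s + 5)(s + 11) = 0.

s = -1 ± 2j, -5, -11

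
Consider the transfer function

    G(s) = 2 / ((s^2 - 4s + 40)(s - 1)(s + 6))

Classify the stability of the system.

The poles can be read from the denominator factors: s = 2 ± 6j, 1, -6.
Since the pole(s) at s = 2 ± 6j, 1 lie in the right half-plane, the system is unstable.

unstable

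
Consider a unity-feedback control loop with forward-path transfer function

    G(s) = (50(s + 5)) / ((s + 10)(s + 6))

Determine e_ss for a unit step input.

e_ss = 0.1935

G(s) has no poles at the origin.
This is a Type 0 system. Kp = lim_{s→0} G(s) = 250/60 = 25/6.
e_ss = 1/(1 + Kp) = 1/(1 + 25/6) = 6/31 ≈ 0.1935.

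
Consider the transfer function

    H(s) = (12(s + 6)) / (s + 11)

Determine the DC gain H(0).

Set s = 0: H(0) = (72) / (11) = 72/11.

H(0) = 72/11 ≈ 6.545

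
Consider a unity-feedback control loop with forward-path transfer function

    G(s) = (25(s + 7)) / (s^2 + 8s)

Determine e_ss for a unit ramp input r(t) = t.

G(s) has one pole at the origin.
This is a Type 1 system. Kv = lim_{s→0} s·G(s) = 175/8.
e_ss = 1/Kv = 1/(175/8) = 8/175 ≈ 0.04571.

e_ss = 0.04571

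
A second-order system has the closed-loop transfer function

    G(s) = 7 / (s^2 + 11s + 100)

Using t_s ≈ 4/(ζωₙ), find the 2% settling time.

Comparing s^2 + 11s + 100 to s^2 + 2ζωₙs + ωₙ²: ωₙ = 10 rad/s and ζ = 11/(2·10) = 0.55.
ζωₙ = 11/2 = 5.5, so t_s ≈ 4/(ζωₙ) = 4/5.5 ≈ 0.7273 s.

t_s ≈ 0.7273 s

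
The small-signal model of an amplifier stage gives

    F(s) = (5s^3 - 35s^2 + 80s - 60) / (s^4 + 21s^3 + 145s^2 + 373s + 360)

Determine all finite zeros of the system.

s = 2, 2, 3

Set the numerator to zero: 5s^3 - 35s^2 + 80s - 60 = 0, i.e. 5·(s^3 - 7s^2 + 16s - 12) = 0.
Factoring: (s - 2)^2(s - 3) = 0.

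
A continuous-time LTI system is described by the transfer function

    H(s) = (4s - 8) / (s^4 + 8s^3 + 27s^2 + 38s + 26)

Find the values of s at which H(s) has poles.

s = -1 ± j, -3 ± 2j

The poles are the roots of the denominator s^4 + 8s^3 + 27s^2 + 38s + 26 = 0.
No real roots exist; factor into two real quadratics: (s^2 + 2s + 2)(s^2 + 6s + 13) = 0.
Each quadratic gives a conjugate pair via the quadratic formula.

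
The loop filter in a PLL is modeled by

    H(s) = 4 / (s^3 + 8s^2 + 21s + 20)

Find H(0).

H(0) = 1/5 ≈ 0.2000

Set s = 0: H(0) = (4) / (20) = 1/5.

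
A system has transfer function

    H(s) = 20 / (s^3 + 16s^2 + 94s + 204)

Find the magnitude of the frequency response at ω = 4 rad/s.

|H(j4)| ≈ 0.06323

Substitute s = j4: numerator = 20, denominator = -52 + j312.
|H(j4)| = |20| / |-52 + j312| = 20 / 316.30 ≈ 0.06323.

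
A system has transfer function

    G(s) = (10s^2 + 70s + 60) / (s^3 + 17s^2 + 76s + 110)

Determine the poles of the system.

s = -3 ± j, -11

The poles are the roots of the denominator s^3 + 17s^2 + 76s + 110 = 0.
Trying s = -11: the polynomial evaluates to 0, so (s + 11) is a factor.
Dividing out leaves s^2 + 6s + 10 = 0.
The quadratic formula then gives s = -3 ± 1j.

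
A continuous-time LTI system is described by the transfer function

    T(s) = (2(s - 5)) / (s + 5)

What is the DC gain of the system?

At s = 0 each factor (s + a) contributes a and each (s^2 + bs + c) contributes c.
T(0) = 2·(-5) / ((5)) = -10/5 = -2.

T(0) = -2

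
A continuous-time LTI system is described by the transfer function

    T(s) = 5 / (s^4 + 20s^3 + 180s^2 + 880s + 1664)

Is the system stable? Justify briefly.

stable

The denominator s^4 + 20s^3 + 180s^2 + 880s + 1664 factors as (s^2 + 8s + 52)(s + 4)(s + 8), giving poles at s = -4 ± 6j, -4, -8.
Since all poles lie strictly in the left half-plane, the system is stable.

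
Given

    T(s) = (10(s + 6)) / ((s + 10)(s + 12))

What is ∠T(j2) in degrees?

At s = j2: numerator = 60 + j20, denominator = 116 + j44.
∠T = ∠num − ∠den = 18.435° − (20.772°) = -2.337°.

∠T(j2) ≈ -2.337°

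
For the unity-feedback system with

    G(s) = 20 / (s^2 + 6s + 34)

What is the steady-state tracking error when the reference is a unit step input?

e_ss = 0.6296

G(s) has no poles at the origin.
This is a Type 0 system. Kp = lim_{s→0} G(s) = 20/34 = 10/17.
e_ss = 1/(1 + Kp) = 1/(1 + 10/17) = 17/27 ≈ 0.6296.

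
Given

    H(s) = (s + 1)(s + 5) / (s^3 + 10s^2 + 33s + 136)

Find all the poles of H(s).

s = -1 + 4j, -1 - 4j, -8

The poles are the roots of the denominator s^3 + 10s^2 + 33s + 136 = 0.
Trying s = -8: the polynomial evaluates to 0, so (s + 8) is a factor.
Dividing out leaves s^2 + 2s + 17 = 0.
The quadratic formula then gives s = -1 ± 4j.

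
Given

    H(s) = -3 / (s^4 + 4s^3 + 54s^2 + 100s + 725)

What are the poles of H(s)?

s = ±5j, -2 ± 5j

The poles are the roots of the denominator s^4 + 4s^3 + 54s^2 + 100s + 725 = 0.
No real roots exist; factor into two real quadratics: (s^2 + 25)(s^2 + 4s + 29) = 0.
Each quadratic gives a conjugate pair via the quadratic formula.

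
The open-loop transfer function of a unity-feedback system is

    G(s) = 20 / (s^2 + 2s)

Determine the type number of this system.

Type 1

Factor s from the denominator: s^2 + 2s = s·(s + 2).
There is 1 pole at the origin, so the system is Type 1.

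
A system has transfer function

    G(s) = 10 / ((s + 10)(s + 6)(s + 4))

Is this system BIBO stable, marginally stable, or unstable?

The poles can be read from the denominator factors: s = -10, -6, -4.
Since all poles lie strictly in the left half-plane, the system is stable.

stable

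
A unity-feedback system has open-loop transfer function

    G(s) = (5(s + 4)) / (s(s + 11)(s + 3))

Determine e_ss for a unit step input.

G(s) has one pole at the origin.
This is a Type 1 system; for a step input the steady-state error is zero.

e_ss = 0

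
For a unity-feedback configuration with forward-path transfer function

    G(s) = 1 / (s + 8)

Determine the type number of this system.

The denominator has no factor of s at the origin — no free integrator — so this is a Type 0 system.

Type 0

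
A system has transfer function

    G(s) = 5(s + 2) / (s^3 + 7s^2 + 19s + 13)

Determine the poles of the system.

s = -1, -3 + 2j, -3 - 2j

The poles are the roots of the denominator s^3 + 7s^2 + 19s + 13 = 0.
Trying s = -1: the polynomial evaluates to 0, so (s + 1) is a factor.
Dividing out leaves s^2 + 6s + 13 = 0.
The quadratic formula then gives s = -3 ± 2j.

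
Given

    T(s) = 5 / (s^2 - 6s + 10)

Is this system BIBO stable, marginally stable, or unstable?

The denominator s^2 - 6s + 10 factors as (s^2 - 6s + 10), giving poles at s = 3 ± j.
Since the pole(s) at s = 3 ± j lie in the right half-plane, the system is unstable.

unstable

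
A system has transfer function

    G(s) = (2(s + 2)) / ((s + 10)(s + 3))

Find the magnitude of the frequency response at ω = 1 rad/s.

|G(j1)| ≈ 0.1407

Substitute s = j1: numerator = 4 + j2, denominator = 29 + j13.
|G(j1)| = |4 + j2| / |29 + j13| = 4.4721 / 31.780 ≈ 0.1407.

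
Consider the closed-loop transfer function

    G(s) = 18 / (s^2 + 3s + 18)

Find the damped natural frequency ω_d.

ω_d ≈ 3.969 rad/s

Comparing s^2 + 3s + 18 to s^2 + 2ζωₙs + ωₙ²: ωₙ = √18 ≈ 4.243 rad/s and ζ = 3/(2·√18) ≈ 0.3536.
ζωₙ = 3/2 = 1.5, so ω_d = ωₙ√(1−ζ²) = √(ωₙ² − (ζωₙ)²) = √(18 − 1.5²) = √15.75 ≈ 3.969 rad/s.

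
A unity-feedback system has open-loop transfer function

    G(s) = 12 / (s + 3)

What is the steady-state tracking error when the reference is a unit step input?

G(s) has no poles at the origin.
This is a Type 0 system. Kp = lim_{s→0} G(s) = 12/3 = 4.
e_ss = 1/(1 + Kp) = 1/(1 + 4) = 1/5 ≈ 0.2000.

e_ss = 0.2000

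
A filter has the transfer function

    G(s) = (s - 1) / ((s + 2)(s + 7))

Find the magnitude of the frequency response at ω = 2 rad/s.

|G(j2)| ≈ 0.1086

Substitute s = j2: numerator = -1 + j2, denominator = 10 + j18.
|G(j2)| = |-1 + j2| / |10 + j18| = 2.2361 / 20.591 ≈ 0.1086.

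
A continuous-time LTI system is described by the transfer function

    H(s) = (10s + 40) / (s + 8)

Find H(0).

H(0) = 5

Set s = 0: H(0) = (40) / (8) = 5.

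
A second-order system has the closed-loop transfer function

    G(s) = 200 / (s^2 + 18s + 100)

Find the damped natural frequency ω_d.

ω_d ≈ 4.359 rad/s

Comparing s^2 + 18s + 100 to s^2 + 2ζωₙs + ωₙ²: ωₙ = 10 rad/s and ζ = 18/(2·10) = 0.9.
ζωₙ = 18/2 = 9, so ω_d = ωₙ√(1−ζ²) = √(ωₙ² − (ζωₙ)²) = √(100 − 9²) = √19 ≈ 4.359 rad/s.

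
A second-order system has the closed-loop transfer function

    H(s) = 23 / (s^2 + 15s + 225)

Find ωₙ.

Compare the denominator to the standard form s^2 + 2ζωₙs + ωₙ².
ωₙ² = 225, so ωₙ = 15 rad/s.

ωₙ = 15 rad/s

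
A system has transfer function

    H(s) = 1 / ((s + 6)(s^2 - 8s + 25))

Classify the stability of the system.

The poles can be read from the denominator factors: s = -6, 4 ± 3j.
Since the pole(s) at s = 4 ± 3j lie in the right half-plane, the system is unstable.

unstable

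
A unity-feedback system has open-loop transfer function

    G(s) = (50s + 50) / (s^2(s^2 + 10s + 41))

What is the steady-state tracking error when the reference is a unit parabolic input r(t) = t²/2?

e_ss = 0.8200

G(s) has 2 poles at the origin.
This is a Type 2 system. Ka = lim_{s→0} s^2·G(s) = 50/41.
e_ss = 1/Ka = 1/(50/41) = 41/50 ≈ 0.8200.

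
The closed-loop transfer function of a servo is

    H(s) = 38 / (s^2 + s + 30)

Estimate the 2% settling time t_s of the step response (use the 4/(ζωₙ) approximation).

Comparing s^2 + s + 30 to s^2 + 2ζωₙs + ωₙ²: ωₙ = √30 ≈ 5.477 rad/s and ζ = 1/(2·√30) ≈ 0.09129.
ζωₙ = 1/2 = 0.5, so t_s ≈ 4/(ζωₙ) = 4/0.5 = 8 s.

t_s ≈ 8 s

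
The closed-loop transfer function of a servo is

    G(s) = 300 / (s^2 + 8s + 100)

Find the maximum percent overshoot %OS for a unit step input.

Comparing s^2 + 8s + 100 to s^2 + 2ζωₙs + ωₙ²: ωₙ = 10 rad/s and ζ = 8/(2·10) = 0.4.
%OS = 100·exp(−πζ/√(1−ζ²)) = 100·exp(−π·0.4/√(1−0.4²)) ≈ 25.4%.

%OS ≈ 25.4%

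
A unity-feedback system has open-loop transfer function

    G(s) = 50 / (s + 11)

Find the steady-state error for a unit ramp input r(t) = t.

e_ss = ∞

G(s) has no poles at the origin.
This is a Type 0 system; Kv = lim_{s→0} s·G(s) = 0, so the steady-state error for a ramp input is infinite.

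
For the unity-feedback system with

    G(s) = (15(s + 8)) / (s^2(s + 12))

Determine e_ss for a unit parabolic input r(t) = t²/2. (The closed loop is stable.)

e_ss = 0.1000

G(s) has 2 poles at the origin.
This is a Type 2 system. Ka = lim_{s→0} s^2·G(s) = 120/12 = 10.
e_ss = 1/Ka = 1/(10) = 1/10 ≈ 0.1000.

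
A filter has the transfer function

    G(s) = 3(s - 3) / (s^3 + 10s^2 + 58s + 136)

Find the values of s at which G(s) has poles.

The poles are the roots of the denominator s^3 + 10s^2 + 58s + 136 = 0.
Trying s = -4: the polynomial evaluates to 0, so (s + 4) is a factor.
Dividing out leaves s^2 + 6s + 34 = 0.
The quadratic formula then gives s = -3 ± 5j.

s = -3 + 5j, -3 - 5j, -4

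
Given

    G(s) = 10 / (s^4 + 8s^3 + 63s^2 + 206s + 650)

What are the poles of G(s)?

The poles are the roots of the denominator s^4 + 8s^3 + 63s^2 + 206s + 650 = 0.
No real roots exist; factor into two real quadratics: (s^2 + 2s + 26)(s^2 + 6s + 25) = 0.
Each quadratic gives a conjugate pair via the quadratic formula.

s = -1 ± 5j, -3 ± 4j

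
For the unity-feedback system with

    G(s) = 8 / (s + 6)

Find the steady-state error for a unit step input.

G(s) has no poles at the origin.
This is a Type 0 system. Kp = lim_{s→0} G(s) = 8/6 = 4/3.
e_ss = 1/(1 + Kp) = 1/(1 + 4/3) = 3/7 ≈ 0.4286.

e_ss = 0.4286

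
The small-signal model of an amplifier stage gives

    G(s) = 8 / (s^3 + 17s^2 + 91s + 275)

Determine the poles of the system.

The poles are the roots of the denominator s^3 + 17s^2 + 91s + 275 = 0.
Trying s = -11: the polynomial evaluates to 0, so (s + 11) is a factor.
Dividing out leaves s^2 + 6s + 25 = 0.
The quadratic formula then gives s = -3 ± 4j.

s = -3 + 4j, -3 - 4j, -11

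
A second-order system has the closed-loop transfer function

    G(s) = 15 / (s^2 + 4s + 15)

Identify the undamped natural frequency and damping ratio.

Compare the denominator to the standard form s^2 + 2ζωₙs + ωₙ².
ωₙ² = 15, so ωₙ = √15 ≈ 3.873 rad/s.
2ζωₙ = 4, so ζ = 4/(2·√15) ≈ 0.5164.
With ζ = 0.5164 the response is underdamped.

ωₙ ≈ 3.873 rad/s, ζ ≈ 0.5164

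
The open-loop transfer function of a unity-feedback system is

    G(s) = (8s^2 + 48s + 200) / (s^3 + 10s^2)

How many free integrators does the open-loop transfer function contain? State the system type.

Type 2

Factor s from the denominator: s^3 + 10s^2 = s^2·(s + 10).
There are 2 poles at the origin, so the system is Type 2.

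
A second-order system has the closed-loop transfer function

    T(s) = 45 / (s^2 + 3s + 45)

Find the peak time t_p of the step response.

t_p ≈ 0.4805 s

Comparing s^2 + 3s + 45 to s^2 + 2ζωₙs + ωₙ²: ωₙ = √45 ≈ 6.708 rad/s and ζ = 3/(2·√45) ≈ 0.2236.
ζωₙ = 3/2 = 1.5, so ω_d = ωₙ√(1−ζ²) = √(ωₙ² − (ζωₙ)²) = √(45 − 1.5²) = √42.75 ≈ 6.538 rad/s.
t_p = π/ω_d = π/6.538 ≈ 0.4805 s.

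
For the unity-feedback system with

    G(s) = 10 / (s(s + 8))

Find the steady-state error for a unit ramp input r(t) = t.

G(s) has one pole at the origin.
This is a Type 1 system. Kv = lim_{s→0} s·G(s) = 10/8 = 5/4.
e_ss = 1/Kv = 1/(5/4) = 4/5 ≈ 0.8000.

e_ss = 0.8000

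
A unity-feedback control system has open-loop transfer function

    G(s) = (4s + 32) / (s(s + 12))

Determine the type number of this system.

Type 1

The denominator has 1 factor of s at the origin (free integrator), so this is a Type 1 system.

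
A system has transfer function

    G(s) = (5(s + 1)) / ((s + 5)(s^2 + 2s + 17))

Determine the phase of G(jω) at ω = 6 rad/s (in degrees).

At s = j6: numerator = 5 + j30, denominator = -167 - j54.
∠G = ∠num − ∠den = 80.538° − (-162.08°) = 242.6°, which wraps to -117.4°.

∠G(j6) ≈ -117.4°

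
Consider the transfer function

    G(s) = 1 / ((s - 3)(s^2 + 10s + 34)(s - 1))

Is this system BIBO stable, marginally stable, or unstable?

The poles can be read from the denominator factors: s = 3, -5 + 3j, -5 - 3j, 1.
Since the pole(s) at s = 3, 1 lie in the right half-plane, the system is unstable.

unstable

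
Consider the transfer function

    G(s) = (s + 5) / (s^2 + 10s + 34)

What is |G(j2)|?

|G(j2)| ≈ 0.1494

Substitute s = j2: numerator = 5 + j2, denominator = 30 + j20.
|G(j2)| = |5 + j2| / |30 + j20| = 5.3852 / 36.056 ≈ 0.1494.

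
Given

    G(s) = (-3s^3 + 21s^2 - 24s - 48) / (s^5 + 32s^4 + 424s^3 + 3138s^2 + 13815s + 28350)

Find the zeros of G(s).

s = -1, 4, 4

Set the numerator to zero: -3s^3 + 21s^2 - 24s - 48 = 0, i.e. -3·(s^3 - 7s^2 + 8s + 16) = 0.
Factoring: (s + 1)(s - 4)^2 = 0.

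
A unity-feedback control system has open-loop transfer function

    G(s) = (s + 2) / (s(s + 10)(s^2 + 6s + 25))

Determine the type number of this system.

Type 1

The denominator has 1 factor of s at the origin (free integrator), so this is a Type 1 system.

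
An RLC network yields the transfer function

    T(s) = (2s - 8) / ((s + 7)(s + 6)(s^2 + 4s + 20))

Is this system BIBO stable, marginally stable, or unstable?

stable

The poles can be read from the denominator factors: s = -7, -6, -2 ± 4j.
Since all poles lie strictly in the left half-plane, the system is stable.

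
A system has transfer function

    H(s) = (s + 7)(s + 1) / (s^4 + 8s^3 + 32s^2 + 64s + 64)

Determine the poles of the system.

The poles are the roots of the denominator s^4 + 8s^3 + 32s^2 + 64s + 64 = 0.
No real roots exist; factor into two real quadratics: (s^2 + 4s + 8)(s^2 + 4s + 8) = 0.
Each quadratic gives a conjugate pair via the quadratic formula.

s = -2 + 2j, -2 - 2j, -2 + 2j, -2 - 2j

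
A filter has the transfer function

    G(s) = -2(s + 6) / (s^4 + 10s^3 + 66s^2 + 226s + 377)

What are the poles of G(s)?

The poles are the roots of the denominator s^4 + 10s^3 + 66s^2 + 226s + 377 = 0.
No real roots exist; factor into two real quadratics: (s^2 + 6s + 13)(s^2 + 4s + 29) = 0.
Each quadratic gives a conjugate pair via the quadratic formula.

s = -3 + 2j, -3 - 2j, -2 + 5j, -2 - 5j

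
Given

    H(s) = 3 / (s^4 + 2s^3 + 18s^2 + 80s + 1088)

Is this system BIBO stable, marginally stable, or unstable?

The denominator s^4 + 2s^3 + 18s^2 + 80s + 1088 factors as (s^2 - 6s + 34)(s^2 + 8s + 32), giving poles at s = 3 ± 5j, -4 ± 4j.
Since the pole(s) at s = 3 + 5j, 3 - 5j lie in the right half-plane, the system is unstable.

unstable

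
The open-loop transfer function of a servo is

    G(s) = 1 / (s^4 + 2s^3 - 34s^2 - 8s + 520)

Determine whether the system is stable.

unstable

The denominator s^4 + 2s^3 - 34s^2 - 8s + 520 factors as (s^2 - 8s + 20)(s^2 + 10s + 26), giving poles at s = 4 ± 2j, -5 ± j.
Since the pole(s) at s = 4 + 2j, 4 - 2j lie in the right half-plane, the system is unstable.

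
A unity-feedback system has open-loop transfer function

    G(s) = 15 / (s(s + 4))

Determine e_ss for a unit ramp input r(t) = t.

G(s) has one pole at the origin.
This is a Type 1 system. Kv = lim_{s→0} s·G(s) = 15/4.
e_ss = 1/Kv = 1/(15/4) = 4/15 ≈ 0.2667.

e_ss = 0.2667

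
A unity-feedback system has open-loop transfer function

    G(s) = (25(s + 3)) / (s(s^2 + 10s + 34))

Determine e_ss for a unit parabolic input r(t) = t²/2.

G(s) has one pole at the origin.
This is a Type 1 system; Ka = lim_{s→0} s^2·G(s) = 0, so the steady-state error for a parabola input is infinite.

e_ss = ∞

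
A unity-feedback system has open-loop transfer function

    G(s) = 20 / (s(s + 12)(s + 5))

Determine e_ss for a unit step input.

G(s) has one pole at the origin.
This is a Type 1 system; for a step input the steady-state error is zero.

e_ss = 0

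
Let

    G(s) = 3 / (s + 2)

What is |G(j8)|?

Substitute s = j8: numerator = 3, denominator = 2 + j8.
|G(j8)| = |3| / |2 + j8| = 3 / 8.2462 ≈ 0.3638.

|G(j8)| ≈ 0.3638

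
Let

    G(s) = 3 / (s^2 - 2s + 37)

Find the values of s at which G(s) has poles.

The poles are the roots of the denominator s^2 - 2s + 37 = 0.
Using the quadratic formula: s = (2 ± √(-144))/2 = 1 ± 6j.

s = 1 ± 6j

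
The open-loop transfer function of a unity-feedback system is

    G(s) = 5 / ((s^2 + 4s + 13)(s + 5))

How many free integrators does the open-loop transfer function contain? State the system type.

Type 0

The denominator has no factor of s at the origin — no free integrator — so this is a Type 0 system.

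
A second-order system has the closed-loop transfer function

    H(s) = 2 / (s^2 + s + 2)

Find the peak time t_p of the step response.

t_p ≈ 2.375 s

Comparing s^2 + s + 2 to s^2 + 2ζωₙs + ωₙ²: ωₙ = √2 ≈ 1.414 rad/s and ζ = 1/(2·√2) ≈ 0.3536.
ζωₙ = 1/2 = 0.5, so ω_d = ωₙ√(1−ζ²) = √(ωₙ² − (ζωₙ)²) = √(2 − 0.5²) = √1.75 ≈ 1.323 rad/s.
t_p = π/ω_d = π/1.323 ≈ 2.375 s.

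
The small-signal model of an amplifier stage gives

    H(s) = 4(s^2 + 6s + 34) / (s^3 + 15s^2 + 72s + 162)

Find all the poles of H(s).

s = -3 ± 3j, -9

The poles are the roots of the denominator s^3 + 15s^2 + 72s + 162 = 0.
Trying s = -9: the polynomial evaluates to 0, so (s + 9) is a factor.
Dividing out leaves s^2 + 6s + 18 = 0.
The quadratic formula then gives s = -3 ± 3j.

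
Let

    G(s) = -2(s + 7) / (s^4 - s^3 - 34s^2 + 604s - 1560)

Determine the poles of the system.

s = 3, 4 ± 6j, -10

The poles are the roots of the denominator s^4 - s^3 - 34s^2 + 604s - 1560 = 0.
Trying s = 3: the polynomial evaluates to 0, so (s - 3) is a factor.
Dividing out leaves s^3 + 2s^2 - 28s + 520 = 0.
This factors further as (s^2 - 8s + 52)(s + 10) = 0.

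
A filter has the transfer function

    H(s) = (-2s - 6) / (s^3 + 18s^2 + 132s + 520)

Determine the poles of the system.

s = -4 ± 6j, -10

The poles are the roots of the denominator s^3 + 18s^2 + 132s + 520 = 0.
Trying s = -10: the polynomial evaluates to 0, so (s + 10) is a factor.
Dividing out leaves s^2 + 8s + 52 = 0.
The quadratic formula then gives s = -4 ± 6j.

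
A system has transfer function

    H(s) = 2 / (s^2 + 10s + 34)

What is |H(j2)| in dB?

Substitute s = j2: numerator = 2, denominator = 30 + j20.
|H(j2)| = |2| / |30 + j20| = 2 / 36.056 ≈ 0.05547.
In decibels: 20·log₁₀(0.05547) ≈ -25.1 dB.

|H(j2)|_dB ≈ -25.1 dB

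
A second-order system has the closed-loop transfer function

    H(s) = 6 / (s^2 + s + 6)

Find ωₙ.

ωₙ ≈ 2.449 rad/s

Compare the denominator to the standard form s^2 + 2ζωₙs + ωₙ².
ωₙ² = 6, so ωₙ = √6 ≈ 2.449 rad/s.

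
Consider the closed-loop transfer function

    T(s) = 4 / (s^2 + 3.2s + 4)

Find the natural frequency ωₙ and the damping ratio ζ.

Compare the denominator to the standard form s^2 + 2ζωₙs + ωₙ².
ωₙ² = 4, so ωₙ = 2 rad/s.
2ζωₙ = 3.2, so ζ = 3.2/(2·2) = 0.8.
With ζ = 0.8 the response is underdamped.

ωₙ = 2 rad/s, ζ = 0.8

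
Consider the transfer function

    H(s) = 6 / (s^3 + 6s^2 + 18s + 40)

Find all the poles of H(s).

The poles are the roots of the denominator s^3 + 6s^2 + 18s + 40 = 0.
Trying s = -4: the polynomial evaluates to 0, so (s + 4) is a factor.
Dividing out leaves s^2 + 2s + 10 = 0.
The quadratic formula then gives s = -1 ± 3j.

s = -1 + 3j, -1 - 3j, -4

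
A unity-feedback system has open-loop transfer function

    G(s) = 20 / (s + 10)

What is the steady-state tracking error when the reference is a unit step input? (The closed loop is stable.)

e_ss = 0.3333

G(s) has no poles at the origin.
This is a Type 0 system. Kp = lim_{s→0} G(s) = 20/10 = 2.
e_ss = 1/(1 + Kp) = 1/(1 + 2) = 1/3 ≈ 0.3333.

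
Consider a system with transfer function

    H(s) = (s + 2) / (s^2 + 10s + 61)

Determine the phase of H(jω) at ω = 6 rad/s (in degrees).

∠H(j6) ≈ 4.185°

At s = j6: numerator = 2 + j6, denominator = 25 + j60.
∠H = ∠num − ∠den = 71.565° − (67.380°) = 4.185°.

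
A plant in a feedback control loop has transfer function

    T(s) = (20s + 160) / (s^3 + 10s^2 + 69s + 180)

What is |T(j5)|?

|T(j5)| ≈ 0.8173

Substitute s = j5: numerator = 160 + j100, denominator = -70 + j220.
|T(j5)| = |160 + j100| / |-70 + j220| = 188.68 / 230.87 ≈ 0.8173.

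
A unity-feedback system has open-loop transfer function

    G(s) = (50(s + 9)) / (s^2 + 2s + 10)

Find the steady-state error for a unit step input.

G(s) has no poles at the origin.
This is a Type 0 system. Kp = lim_{s→0} G(s) = 450/10 = 45.
e_ss = 1/(1 + Kp) = 1/(1 + 45) = 1/46 ≈ 0.02174.

e_ss = 0.02174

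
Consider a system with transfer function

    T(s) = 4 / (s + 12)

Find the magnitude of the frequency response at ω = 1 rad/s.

Substitute s = j1: numerator = 4, denominator = 12 + j1.
|T(j1)| = |4| / |12 + j1| = 4 / 12.042 ≈ 0.3322.

|T(j1)| ≈ 0.3322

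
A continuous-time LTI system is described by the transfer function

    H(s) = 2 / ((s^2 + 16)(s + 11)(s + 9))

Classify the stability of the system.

marginally stable

The poles can be read from the denominator factors: s = ±4j, -11, -9.
Since the simple pole(s) at s = 4j, -4j lie on the jω-axis with none in the right half-plane, the system is marginally stable.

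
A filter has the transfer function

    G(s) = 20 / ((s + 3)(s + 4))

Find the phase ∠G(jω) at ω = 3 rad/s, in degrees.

∠G(j3) ≈ -81.87°

At s = j3: numerator = 20, denominator = 3 + j21.
∠G = ∠num − ∠den = 0° − (81.870°) = -81.87°.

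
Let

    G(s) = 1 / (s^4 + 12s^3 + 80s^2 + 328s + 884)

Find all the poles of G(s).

The poles are the roots of the denominator s^4 + 12s^3 + 80s^2 + 328s + 884 = 0.
No real roots exist; factor into two real quadratics: (s^2 + 10s + 34)(s^2 + 2s + 26) = 0.
Each quadratic gives a conjugate pair via the quadratic formula.

s = -5 ± 3j, -1 ± 5j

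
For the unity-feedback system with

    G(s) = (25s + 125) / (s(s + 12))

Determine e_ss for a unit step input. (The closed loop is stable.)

e_ss = 0

G(s) has one pole at the origin.
This is a Type 1 system; for a step input the steady-state error is zero.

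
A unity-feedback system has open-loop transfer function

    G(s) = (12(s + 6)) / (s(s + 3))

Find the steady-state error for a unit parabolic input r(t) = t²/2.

G(s) has one pole at the origin.
This is a Type 1 system; Ka = lim_{s→0} s^2·G(s) = 0, so the steady-state error for a parabola input is infinite.

e_ss = ∞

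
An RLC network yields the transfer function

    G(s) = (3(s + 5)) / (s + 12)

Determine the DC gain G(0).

Set s = 0: G(0) = (15) / (12) = 5/4.

G(0) = 5/4 ≈ 1.250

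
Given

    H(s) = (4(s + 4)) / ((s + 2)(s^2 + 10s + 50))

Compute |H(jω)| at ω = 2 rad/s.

|H(j2)| ≈ 0.1261

Substitute s = j2: numerator = 16 + j8, denominator = 52 + j132.
|H(j2)| = |16 + j8| / |52 + j132| = 17.889 / 141.87 ≈ 0.1261.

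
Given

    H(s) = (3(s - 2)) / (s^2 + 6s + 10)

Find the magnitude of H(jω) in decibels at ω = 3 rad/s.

Substitute s = j3: numerator = -6 + j9, denominator = 1 + j18.
|H(j3)| = |-6 + j9| / |1 + j18| = 10.817 / 18.028 = 0.6000.
In decibels: 20·log₁₀(0.6000) ≈ -4.44 dB.

|H(j3)|_dB ≈ -4.44 dB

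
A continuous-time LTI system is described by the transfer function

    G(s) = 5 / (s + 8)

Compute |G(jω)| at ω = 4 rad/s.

|G(j4)| ≈ 0.5590

Substitute s = j4: numerator = 5, denominator = 8 + j4.
|G(j4)| = |5| / |8 + j4| = 5 / 8.9443 ≈ 0.5590.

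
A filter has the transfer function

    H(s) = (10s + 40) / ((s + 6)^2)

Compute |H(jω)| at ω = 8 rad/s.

Substitute s = j8: numerator = 40 + j80, denominator = -28 + j96.
|H(j8)| = |40 + j80| / |-28 + j96| = 89.443 / 100 ≈ 0.8944.

|H(j8)| ≈ 0.8944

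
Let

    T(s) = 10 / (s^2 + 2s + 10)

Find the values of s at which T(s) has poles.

The poles are the roots of the denominator s^2 + 2s + 10 = 0.
Using the quadratic formula: s = (-2 ± √(-36))/2 = -1 ± 3j.

s = -1 + 3j, -1 - 3j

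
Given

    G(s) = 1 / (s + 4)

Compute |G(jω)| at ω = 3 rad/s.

|G(j3)| = 0.2000

Substitute s = j3: numerator = 1, denominator = 4 + j3.
|G(j3)| = |1| / |4 + j3| = 1 / 5 = 0.2000.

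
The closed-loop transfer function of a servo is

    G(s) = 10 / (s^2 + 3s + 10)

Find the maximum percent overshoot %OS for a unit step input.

Comparing s^2 + 3s + 10 to s^2 + 2ζωₙs + ωₙ²: ωₙ = √10 ≈ 3.162 rad/s and ζ = 3/(2·√10) ≈ 0.4743.
%OS = 100·exp(−πζ/√(1−ζ²)) = 100·exp(−π·0.4743/√(1−0.4743²)) ≈ 18.4%.

%OS ≈ 18.4%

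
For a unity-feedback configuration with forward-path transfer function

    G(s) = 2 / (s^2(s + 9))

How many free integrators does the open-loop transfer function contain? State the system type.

The denominator has 2 factors of s at the origin (free integrators), so this is a Type 2 system.

Type 2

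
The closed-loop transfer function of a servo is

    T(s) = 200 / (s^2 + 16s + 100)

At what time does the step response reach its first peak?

Comparing s^2 + 16s + 100 to s^2 + 2ζωₙs + ωₙ²: ωₙ = 10 rad/s and ζ = 16/(2·10) = 0.8.
ζωₙ = 16/2 = 8, so ω_d = ωₙ√(1−ζ²) = √(ωₙ² − (ζωₙ)²) = √(100 − 8²) = √36 = 6 rad/s.
t_p = π/ω_d = π/6 ≈ 0.5236 s.

t_p ≈ 0.5236 s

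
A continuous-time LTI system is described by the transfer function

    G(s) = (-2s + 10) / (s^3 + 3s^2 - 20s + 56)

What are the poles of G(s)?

The poles are the roots of the denominator s^3 + 3s^2 - 20s + 56 = 0.
Trying s = -7: the polynomial evaluates to 0, so (s + 7) is a factor.
Dividing out leaves s^2 - 4s + 8 = 0.
The quadratic formula then gives s = 2 ± 2j.

s = 2 ± 2j, -7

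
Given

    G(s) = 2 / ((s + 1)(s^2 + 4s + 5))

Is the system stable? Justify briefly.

stable

The poles can be read from the denominator factors: s = -1, -2 + j, -2 - j.
Since all poles lie strictly in the left half-plane, the system is stable.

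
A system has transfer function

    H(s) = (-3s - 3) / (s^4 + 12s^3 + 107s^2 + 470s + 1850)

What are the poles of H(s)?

s = -1 + 6j, -1 - 6j, -5 + 5j, -5 - 5j

The poles are the roots of the denominator s^4 + 12s^3 + 107s^2 + 470s + 1850 = 0.
No real roots exist; factor into two real quadratics: (s^2 + 2s + 37)(s^2 + 10s + 50) = 0.
Each quadratic gives a conjugate pair via the quadratic formula.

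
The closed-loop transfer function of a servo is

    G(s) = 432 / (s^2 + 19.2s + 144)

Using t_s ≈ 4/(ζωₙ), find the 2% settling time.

Comparing s^2 + 19.2s + 144 to s^2 + 2ζωₙs + ωₙ²: ωₙ = 12 rad/s and ζ = 19.2/(2·12) = 0.8.
ζωₙ = 19.2/2 = 9.6, so t_s ≈ 4/(ζωₙ) = 4/9.6 ≈ 0.4167 s.

t_s ≈ 0.4167 s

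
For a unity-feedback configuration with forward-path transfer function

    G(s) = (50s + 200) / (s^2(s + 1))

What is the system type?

Type 2

The denominator has 2 factors of s at the origin (free integrators), so this is a Type 2 system.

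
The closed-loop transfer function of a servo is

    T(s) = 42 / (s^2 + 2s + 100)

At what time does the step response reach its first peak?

t_p ≈ 0.3157 s

Comparing s^2 + 2s + 100 to s^2 + 2ζωₙs + ωₙ²: ωₙ = 10 rad/s and ζ = 2/(2·10) = 0.1.
ζωₙ = 2/2 = 1, so ω_d = ωₙ√(1−ζ²) = √(ωₙ² − (ζωₙ)²) = √(100 − 1²) = √99 ≈ 9.950 rad/s.
t_p = π/ω_d = π/9.950 ≈ 0.3157 s.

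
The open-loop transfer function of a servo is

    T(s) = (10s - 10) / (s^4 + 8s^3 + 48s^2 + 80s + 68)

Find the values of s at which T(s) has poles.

s = -1 ± j, -3 ± 5j

The poles are the roots of the denominator s^4 + 8s^3 + 48s^2 + 80s + 68 = 0.
No real roots exist; factor into two real quadratics: (s^2 + 2s + 2)(s^2 + 6s + 34) = 0.
Each quadratic gives a conjugate pair via the quadratic formula.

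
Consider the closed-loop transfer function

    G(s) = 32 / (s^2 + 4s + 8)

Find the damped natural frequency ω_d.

Comparing s^2 + 4s + 8 to s^2 + 2ζωₙs + ωₙ²: ωₙ = √8 ≈ 2.828 rad/s and ζ = 4/(2·√8) ≈ 0.7071.
ζωₙ = 4/2 = 2, so ω_d = ωₙ√(1−ζ²) = √(ωₙ² − (ζωₙ)²) = √(8 − 2²) = √4 = 2 rad/s.

ω_d = 2 rad/s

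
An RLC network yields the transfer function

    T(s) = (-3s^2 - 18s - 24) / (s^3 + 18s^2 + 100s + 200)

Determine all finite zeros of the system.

s = -4, -2

Set the numerator to zero: -3s^2 - 18s - 24 = 0, i.e. -3·(s^2 + 6s + 8) = 0.
Factoring: (s + 4)(s + 2) = 0.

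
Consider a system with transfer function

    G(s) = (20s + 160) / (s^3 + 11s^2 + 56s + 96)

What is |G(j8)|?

|G(j8)| ≈ 0.3701

Substitute s = j8: numerator = 160 + j160, denominator = -608 - j64.
|G(j8)| = |160 + j160| / |-608 - j64| = 226.27 / 611.36 ≈ 0.3701.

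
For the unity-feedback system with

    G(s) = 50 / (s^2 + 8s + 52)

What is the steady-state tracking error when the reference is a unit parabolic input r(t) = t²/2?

e_ss = ∞

G(s) has no poles at the origin.
This is a Type 0 system; Ka = lim_{s→0} s^2·G(s) = 0, so the steady-state error for a parabola input is infinite.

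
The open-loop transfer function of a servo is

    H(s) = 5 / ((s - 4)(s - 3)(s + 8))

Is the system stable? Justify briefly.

The poles can be read from the denominator factors: s = 4, 3, -8.
Since the pole(s) at s = 4, 3 lie in the right half-plane, the system is unstable.

unstable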